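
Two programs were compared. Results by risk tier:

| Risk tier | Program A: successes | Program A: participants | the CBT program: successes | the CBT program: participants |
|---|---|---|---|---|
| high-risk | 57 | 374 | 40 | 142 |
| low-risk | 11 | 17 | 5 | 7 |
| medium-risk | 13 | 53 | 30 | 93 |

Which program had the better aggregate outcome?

High-risk: Program A 57/374 = 15.2%, the CBT program 40/142 = 28.2% → the CBT program
Low-risk: Program A 11/17 = 64.7%, the CBT program 5/7 = 71.4% → the CBT program
Medium-risk: Program A 13/53 = 24.5%, the CBT program 30/93 = 32.3% → the CBT program
Overall: Program A 81/444 = 18.2%, the CBT program 75/242 = 31.0% → the CBT program

the CBT program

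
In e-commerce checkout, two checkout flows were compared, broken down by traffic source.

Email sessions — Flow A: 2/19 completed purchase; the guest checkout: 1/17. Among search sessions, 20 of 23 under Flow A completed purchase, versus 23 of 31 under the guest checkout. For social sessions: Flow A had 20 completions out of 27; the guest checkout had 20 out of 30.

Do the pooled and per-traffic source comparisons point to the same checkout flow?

Email: Flow A 2/19 = 10.5%, the guest checkout 1/17 = 5.9% → Flow A
Search: Flow A 20/23 = 87.0%, the guest checkout 23/31 = 74.2% → Flow A
Social: Flow A 20/27 = 74.1%, the guest checkout 20/30 = 66.7% → Flow A
Overall: Flow A 42/69 = 60.9%, the guest checkout 44/78 = 56.4% → Flow A
Flow A wins overall and in every traffic group — no reversal.

Yes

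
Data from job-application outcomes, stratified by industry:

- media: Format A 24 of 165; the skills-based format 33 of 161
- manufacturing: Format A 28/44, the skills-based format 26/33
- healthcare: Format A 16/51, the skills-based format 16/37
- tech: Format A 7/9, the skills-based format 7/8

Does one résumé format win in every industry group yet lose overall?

Media: Format A 24/165 = 14.5%, the skills-based format 33/161 = 20.5% → the skills-based format
Manufacturing: Format A 28/44 = 63.6%, the skills-based format 26/33 = 78.8% → the skills-based format
Healthcare: Format A 16/51 = 31.4%, the skills-based format 16/37 = 43.2% → the skills-based format
Tech: Format A 7/9 = 77.8%, the skills-based format 7/8 = 87.5% → the skills-based format
Overall: Format A 75/269 = 27.9%, the skills-based format 82/239 = 34.3% → the skills-based format
The skills-based format wins overall and in every industry group — no reversal.

No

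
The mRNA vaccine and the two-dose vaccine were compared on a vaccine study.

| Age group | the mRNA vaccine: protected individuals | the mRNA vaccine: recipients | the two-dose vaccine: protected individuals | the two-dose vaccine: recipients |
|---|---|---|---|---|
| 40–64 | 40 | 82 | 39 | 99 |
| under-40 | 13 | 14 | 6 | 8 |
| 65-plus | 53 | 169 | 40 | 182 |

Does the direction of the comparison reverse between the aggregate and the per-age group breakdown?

40–64: the mRNA vaccine 40/82 = 48.8%, the two-dose vaccine 39/99 = 39.4% → the mRNA vaccine
Under-40: the mRNA vaccine 13/14 = 92.9%, the two-dose vaccine 6/8 = 75.0% → the mRNA vaccine
65-plus: the mRNA vaccine 53/169 = 31.4%, the two-dose vaccine 40/182 = 22.0% → the mRNA vaccine
Overall: the mRNA vaccine 106/265 = 40.0%, the two-dose vaccine 85/289 = 29.4% → the mRNA vaccine
The mRNA vaccine wins overall and in every age group — no reversal.

No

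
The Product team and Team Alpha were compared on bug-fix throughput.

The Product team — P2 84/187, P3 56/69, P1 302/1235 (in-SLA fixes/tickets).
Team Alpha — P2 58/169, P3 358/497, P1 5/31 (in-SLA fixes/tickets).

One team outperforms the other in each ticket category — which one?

P2: the Product team 84/187 = 44.9%, Team Alpha 58/169 = 34.3% → the Product team
P3: the Product team 56/69 = 81.2%, Team Alpha 358/497 = 72.0% → the Product team
P1: the Product team 302/1235 = 24.5%, Team Alpha 5/31 = 16.1% → the Product team
The Product team has the higher rate in all 3 groups.

the Product team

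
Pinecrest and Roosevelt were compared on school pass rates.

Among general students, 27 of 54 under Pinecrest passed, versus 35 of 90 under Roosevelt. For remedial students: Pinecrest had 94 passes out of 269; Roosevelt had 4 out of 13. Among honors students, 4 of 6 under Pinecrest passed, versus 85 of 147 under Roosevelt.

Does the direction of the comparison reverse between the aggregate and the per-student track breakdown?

Yes

General: Pinecrest 27/54 = 50.0%, Roosevelt 35/90 = 38.9% → Pinecrest
Remedial: Pinecrest 94/269 = 34.9%, Roosevelt 4/13 = 30.8% → Pinecrest
Honors: Pinecrest 4/6 = 66.7%, Roosevelt 85/147 = 57.8% → Pinecrest
Overall: Pinecrest 125/329 = 38.0%, Roosevelt 124/250 = 49.6% → Roosevelt
Pinecrest wins each student group but Roosevelt wins overall — the comparison reverses. Pinecrest's students skew toward remedial, which has a lower base rate.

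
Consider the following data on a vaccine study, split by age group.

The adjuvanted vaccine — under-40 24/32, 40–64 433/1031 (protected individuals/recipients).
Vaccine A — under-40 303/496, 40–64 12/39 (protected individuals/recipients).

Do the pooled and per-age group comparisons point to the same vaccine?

No

Under-40: the adjuvanted vaccine 24/32 = 75.0%, Vaccine A 303/496 = 61.1% → the adjuvanted vaccine
40–64: the adjuvanted vaccine 433/1031 = 42.0%, Vaccine A 12/39 = 30.8% → the adjuvanted vaccine
Overall: the adjuvanted vaccine 457/1063 = 43.0%, Vaccine A 315/535 = 58.9% → Vaccine A
The adjuvanted vaccine wins each age group but Vaccine A wins overall — the comparison reverses. The adjuvanted vaccine's recipients skew toward 40–64, which has a lower base rate.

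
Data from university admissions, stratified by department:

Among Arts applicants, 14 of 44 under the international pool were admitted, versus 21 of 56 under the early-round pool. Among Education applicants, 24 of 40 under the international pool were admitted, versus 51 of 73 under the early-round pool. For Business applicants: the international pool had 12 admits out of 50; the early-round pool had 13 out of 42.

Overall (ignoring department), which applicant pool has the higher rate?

Arts: the international pool 14/44 = 31.8%, the early-round pool 21/56 = 37.5% → the early-round pool
Education: the international pool 24/40 = 60.0%, the early-round pool 51/73 = 69.9% → the early-round pool
Business: the international pool 12/50 = 24.0%, the early-round pool 13/42 = 31.0% → the early-round pool
Overall: the international pool 50/134 = 37.3%, the early-round pool 85/171 = 49.7% → the early-round pool

the early-round pool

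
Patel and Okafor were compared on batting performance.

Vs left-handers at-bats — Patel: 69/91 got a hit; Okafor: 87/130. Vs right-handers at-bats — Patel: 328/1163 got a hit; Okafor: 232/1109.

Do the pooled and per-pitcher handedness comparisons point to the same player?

Vs left-handers: Patel 69/91 = 75.8%, Okafor 87/130 = 66.9% → Patel
Vs right-handers: Patel 328/1163 = 28.2%, Okafor 232/1109 = 20.9% → Patel
Overall: Patel 397/1254 = 31.7%, Okafor 319/1239 = 25.7% → Patel
Patel wins overall and in every pitcher group — no reversal.

Yes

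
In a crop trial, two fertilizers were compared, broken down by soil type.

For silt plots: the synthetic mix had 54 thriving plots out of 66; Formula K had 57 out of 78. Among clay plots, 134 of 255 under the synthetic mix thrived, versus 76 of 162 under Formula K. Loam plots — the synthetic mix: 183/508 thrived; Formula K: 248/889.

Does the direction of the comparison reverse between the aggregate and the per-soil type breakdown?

Silt: the synthetic mix 54/66 = 81.8%, Formula K 57/78 = 73.1% → the synthetic mix
Clay: the synthetic mix 134/255 = 52.5%, Formula K 76/162 = 46.9% → the synthetic mix
Loam: the synthetic mix 183/508 = 36.0%, Formula K 248/889 = 27.9% → the synthetic mix
Overall: the synthetic mix 371/829 = 44.8%, Formula K 381/1129 = 33.7% → the synthetic mix
The synthetic mix wins overall and in every soil group — no reversal.

No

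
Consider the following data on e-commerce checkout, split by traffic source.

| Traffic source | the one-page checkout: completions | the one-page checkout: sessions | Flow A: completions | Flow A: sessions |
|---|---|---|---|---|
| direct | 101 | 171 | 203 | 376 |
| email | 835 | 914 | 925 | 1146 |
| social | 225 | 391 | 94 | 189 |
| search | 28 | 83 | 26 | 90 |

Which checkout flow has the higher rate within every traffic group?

Direct: the one-page checkout 101/171 = 59.1%, Flow A 203/376 = 54.0% → the one-page checkout
Email: the one-page checkout 835/914 = 91.4%, Flow A 925/1146 = 80.7% → the one-page checkout
Social: the one-page checkout 225/391 = 57.5%, Flow A 94/189 = 49.7% → the one-page checkout
Search: the one-page checkout 28/83 = 33.7%, Flow A 26/90 = 28.9% → the one-page checkout
The one-page checkout has the higher rate in all 4 groups.

the one-page checkout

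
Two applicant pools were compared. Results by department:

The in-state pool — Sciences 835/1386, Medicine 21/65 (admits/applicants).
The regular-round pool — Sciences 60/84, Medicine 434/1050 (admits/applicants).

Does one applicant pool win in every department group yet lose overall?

Yes

Sciences: the in-state pool 835/1386 = 60.2%, the regular-round pool 60/84 = 71.4% → the regular-round pool
Medicine: the in-state pool 21/65 = 32.3%, the regular-round pool 434/1050 = 41.3% → the regular-round pool
Overall: the in-state pool 856/1451 = 59.0%, the regular-round pool 494/1134 = 43.6% → the in-state pool
The regular-round pool wins each department group but the in-state pool wins overall — the comparison reverses. The regular-round pool's applicants skew toward Medicine, which has a lower base rate.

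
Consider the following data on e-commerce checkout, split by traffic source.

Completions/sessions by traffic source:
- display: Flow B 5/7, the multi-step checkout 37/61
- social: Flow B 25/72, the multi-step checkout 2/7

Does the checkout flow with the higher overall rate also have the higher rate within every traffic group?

Display: Flow B 5/7 = 71.4%, the multi-step checkout 37/61 = 60.7% → Flow B
Social: Flow B 25/72 = 34.7%, the multi-step checkout 2/7 = 28.6% → Flow B
Overall: Flow B 30/79 = 38.0%, the multi-step checkout 39/68 = 57.4% → the multi-step checkout
Flow B wins each traffic group but the multi-step checkout wins overall — the comparison reverses. Flow B's sessions skew toward social, which has a lower base rate.

No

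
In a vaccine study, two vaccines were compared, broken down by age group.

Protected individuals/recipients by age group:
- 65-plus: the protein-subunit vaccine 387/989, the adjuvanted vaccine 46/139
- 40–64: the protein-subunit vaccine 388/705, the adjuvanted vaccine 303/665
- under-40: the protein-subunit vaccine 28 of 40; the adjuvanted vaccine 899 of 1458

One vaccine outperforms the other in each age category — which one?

the protein-subunit vaccine

65-plus: the protein-subunit vaccine 387/989 = 39.1%, the adjuvanted vaccine 46/139 = 33.1% → the protein-subunit vaccine
40–64: the protein-subunit vaccine 388/705 = 55.0%, the adjuvanted vaccine 303/665 = 45.6% → the protein-subunit vaccine
Under-40: the protein-subunit vaccine 28/40 = 70.0%, the adjuvanted vaccine 899/1458 = 61.7% → the protein-subunit vaccine
The protein-subunit vaccine has the higher rate in all 3 groups.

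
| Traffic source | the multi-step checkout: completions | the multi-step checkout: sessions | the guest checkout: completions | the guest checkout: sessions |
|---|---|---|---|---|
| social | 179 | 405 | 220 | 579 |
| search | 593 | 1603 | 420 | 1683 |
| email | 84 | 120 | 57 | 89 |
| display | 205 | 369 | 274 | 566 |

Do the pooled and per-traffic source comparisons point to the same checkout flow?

Yes

Social: the multi-step checkout 179/405 = 44.2%, the guest checkout 220/579 = 38.0% → the multi-step checkout
Search: the multi-step checkout 593/1603 = 37.0%, the guest checkout 420/1683 = 25.0% → the multi-step checkout
Email: the multi-step checkout 84/120 = 70.0%, the guest checkout 57/89 = 64.0% → the multi-step checkout
Display: the multi-step checkout 205/369 = 55.6%, the guest checkout 274/566 = 48.4% → the multi-step checkout
Overall: the multi-step checkout 1061/2497 = 42.5%, the guest checkout 971/2917 = 33.3% → the multi-step checkout
The multi-step checkout wins overall and in every traffic group — no reversal.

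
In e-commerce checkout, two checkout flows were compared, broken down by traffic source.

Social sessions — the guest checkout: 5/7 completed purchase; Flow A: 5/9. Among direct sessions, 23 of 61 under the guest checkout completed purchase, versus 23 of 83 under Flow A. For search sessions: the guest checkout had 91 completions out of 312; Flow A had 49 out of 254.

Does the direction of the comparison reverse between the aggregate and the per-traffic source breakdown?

Social: the guest checkout 5/7 = 71.4%, Flow A 5/9 = 55.6% → the guest checkout
Direct: the guest checkout 23/61 = 37.7%, Flow A 23/83 = 27.7% → the guest checkout
Search: the guest checkout 91/312 = 29.2%, Flow A 49/254 = 19.3% → the guest checkout
Overall: the guest checkout 119/380 = 31.3%, Flow A 77/346 = 22.3% → the guest checkout
The guest checkout wins overall and in every traffic group — no reversal.

No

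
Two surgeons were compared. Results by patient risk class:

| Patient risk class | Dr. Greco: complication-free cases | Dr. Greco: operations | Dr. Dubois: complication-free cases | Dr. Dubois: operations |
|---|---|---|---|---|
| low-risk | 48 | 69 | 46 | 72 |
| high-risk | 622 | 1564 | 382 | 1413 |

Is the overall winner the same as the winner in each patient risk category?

Yes

Low-risk: Dr. Greco 48/69 = 69.6%, Dr. Dubois 46/72 = 63.9% → Dr. Greco
High-risk: Dr. Greco 622/1564 = 39.8%, Dr. Dubois 382/1413 = 27.0% → Dr. Greco
Overall: Dr. Greco 670/1633 = 41.0%, Dr. Dubois 428/1485 = 28.8% → Dr. Greco
Dr. Greco wins overall and in every patient risk group — no reversal.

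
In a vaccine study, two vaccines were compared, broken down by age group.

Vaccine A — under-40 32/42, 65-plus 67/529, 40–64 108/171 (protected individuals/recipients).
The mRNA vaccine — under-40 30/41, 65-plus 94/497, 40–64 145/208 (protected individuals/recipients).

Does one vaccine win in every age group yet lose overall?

No

Under-40: Vaccine A 32/42 = 76.2%, the mRNA vaccine 30/41 = 73.2% → Vaccine A
65-plus: Vaccine A 67/529 = 12.7%, the mRNA vaccine 94/497 = 18.9% → the mRNA vaccine
40–64: Vaccine A 108/171 = 63.2%, the mRNA vaccine 145/208 = 69.7% → the mRNA vaccine
Overall: Vaccine A 207/742 = 27.9%, the mRNA vaccine 269/746 = 36.1% → the mRNA vaccine
Neither sweeps: Vaccine A wins 1 of 3 groups, the mRNA vaccine wins 2. The mRNA vaccine wins overall but not every group — no Simpson reversal.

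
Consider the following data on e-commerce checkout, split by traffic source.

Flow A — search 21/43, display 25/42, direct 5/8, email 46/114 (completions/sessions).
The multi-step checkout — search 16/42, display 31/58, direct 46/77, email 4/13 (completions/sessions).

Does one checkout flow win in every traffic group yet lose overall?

Yes

Search: Flow A 21/43 = 48.8%, the multi-step checkout 16/42 = 38.1% → Flow A
Display: Flow A 25/42 = 59.5%, the multi-step checkout 31/58 = 53.4% → Flow A
Direct: Flow A 5/8 = 62.5%, the multi-step checkout 46/77 = 59.7% → Flow A
Email: Flow A 46/114 = 40.4%, the multi-step checkout 4/13 = 30.8% → Flow A
Overall: Flow A 97/207 = 46.9%, the multi-step checkout 97/190 = 51.1% → the multi-step checkout
Flow A wins each traffic group but the multi-step checkout wins overall — the comparison reverses. Flow A's sessions skew toward email, which has a lower base rate.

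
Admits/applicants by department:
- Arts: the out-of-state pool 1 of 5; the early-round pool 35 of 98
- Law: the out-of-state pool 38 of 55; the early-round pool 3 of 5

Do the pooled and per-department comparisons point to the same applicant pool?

Arts: the out-of-state pool 1/5 = 20.0%, the early-round pool 35/98 = 35.7% → the early-round pool
Law: the out-of-state pool 38/55 = 69.1%, the early-round pool 3/5 = 60.0% → the out-of-state pool
Overall: the out-of-state pool 39/60 = 65.0%, the early-round pool 38/103 = 36.9% → the out-of-state pool
Neither sweeps: the out-of-state pool wins 1 of 2 groups, the early-round pool wins 1. The out-of-state pool wins overall but not every group — no Simpson reversal.

No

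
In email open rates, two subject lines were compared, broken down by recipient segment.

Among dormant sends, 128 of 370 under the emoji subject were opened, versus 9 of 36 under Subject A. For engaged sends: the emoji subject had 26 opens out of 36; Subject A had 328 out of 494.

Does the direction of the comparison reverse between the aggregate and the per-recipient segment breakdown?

Dormant: the emoji subject 128/370 = 34.6%, Subject A 9/36 = 25.0% → the emoji subject
Engaged: the emoji subject 26/36 = 72.2%, Subject A 328/494 = 66.4% → the emoji subject
Overall: the emoji subject 154/406 = 37.9%, Subject A 337/530 = 63.6% → Subject A
The emoji subject wins each recipient group but Subject A wins overall — the comparison reverses. The emoji subject's sends skew toward dormant, which has a lower base rate.

Yes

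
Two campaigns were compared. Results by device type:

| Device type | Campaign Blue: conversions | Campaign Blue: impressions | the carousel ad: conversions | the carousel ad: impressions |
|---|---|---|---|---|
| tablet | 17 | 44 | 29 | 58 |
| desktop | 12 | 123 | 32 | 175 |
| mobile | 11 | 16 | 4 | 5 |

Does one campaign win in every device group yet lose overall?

Tablet: Campaign Blue 17/44 = 38.6%, the carousel ad 29/58 = 50.0% → the carousel ad
Desktop: Campaign Blue 12/123 = 9.8%, the carousel ad 32/175 = 18.3% → the carousel ad
Mobile: Campaign Blue 11/16 = 68.8%, the carousel ad 4/5 = 80.0% → the carousel ad
Overall: Campaign Blue 40/183 = 21.9%, the carousel ad 65/238 = 27.3% → the carousel ad
The carousel ad wins overall and in every device group — no reversal.

No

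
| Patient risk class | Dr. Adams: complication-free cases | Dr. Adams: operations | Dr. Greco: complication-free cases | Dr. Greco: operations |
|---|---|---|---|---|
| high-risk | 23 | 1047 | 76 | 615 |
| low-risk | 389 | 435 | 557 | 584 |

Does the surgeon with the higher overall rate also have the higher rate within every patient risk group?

Yes

High-risk: Dr. Adams 23/1047 = 2.2%, Dr. Greco 76/615 = 12.4% → Dr. Greco
Low-risk: Dr. Adams 389/435 = 89.4%, Dr. Greco 557/584 = 95.4% → Dr. Greco
Overall: Dr. Adams 412/1482 = 27.8%, Dr. Greco 633/1199 = 52.8% → Dr. Greco
Dr. Greco wins overall and in every patient risk group — no reversal.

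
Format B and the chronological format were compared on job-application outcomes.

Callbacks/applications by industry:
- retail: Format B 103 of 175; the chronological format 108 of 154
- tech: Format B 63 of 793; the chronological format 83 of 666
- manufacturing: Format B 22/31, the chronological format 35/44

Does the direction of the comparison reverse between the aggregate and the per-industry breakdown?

No

Retail: Format B 103/175 = 58.9%, the chronological format 108/154 = 70.1% → the chronological format
Tech: Format B 63/793 = 7.9%, the chronological format 83/666 = 12.5% → the chronological format
Manufacturing: Format B 22/31 = 71.0%, the chronological format 35/44 = 79.5% → the chronological format
Overall: Format B 188/999 = 18.8%, the chronological format 226/864 = 26.2% → the chronological format
The chronological format wins overall and in every industry group — no reversal.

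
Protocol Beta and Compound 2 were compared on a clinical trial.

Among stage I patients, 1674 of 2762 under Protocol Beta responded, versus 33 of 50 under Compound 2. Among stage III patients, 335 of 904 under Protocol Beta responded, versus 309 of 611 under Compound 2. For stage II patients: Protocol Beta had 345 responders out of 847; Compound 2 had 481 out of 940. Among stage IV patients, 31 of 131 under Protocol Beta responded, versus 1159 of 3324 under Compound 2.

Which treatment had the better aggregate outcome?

Protocol Beta

Stage I: Protocol Beta 1674/2762 = 60.6%, Compound 2 33/50 = 66.0% → Compound 2
Stage III: Protocol Beta 335/904 = 37.1%, Compound 2 309/611 = 50.6% → Compound 2
Stage II: Protocol Beta 345/847 = 40.7%, Compound 2 481/940 = 51.2% → Compound 2
Stage IV: Protocol Beta 31/131 = 23.7%, Compound 2 1159/3324 = 34.9% → Compound 2
Overall: Protocol Beta 2385/4644 = 51.4%, Compound 2 1982/4925 = 40.2% → Protocol Beta
(Compound 2 wins every disease group but Protocol Beta wins overall — Compound 2's patients skew toward the low-rate stage IV group.)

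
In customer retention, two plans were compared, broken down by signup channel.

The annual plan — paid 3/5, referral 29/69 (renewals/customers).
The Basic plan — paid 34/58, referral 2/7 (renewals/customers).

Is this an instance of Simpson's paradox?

Paid: the annual plan 3/5 = 60.0%, the Basic plan 34/58 = 58.6% → the annual plan
Referral: the annual plan 29/69 = 42.0%, the Basic plan 2/7 = 28.6% → the annual plan
Overall: the annual plan 32/74 = 43.2%, the Basic plan 36/65 = 55.4% → the Basic plan
The annual plan wins each signup group but the Basic plan wins overall — the comparison reverses. The annual plan's customers skew toward referral, which has a lower base rate.

Yes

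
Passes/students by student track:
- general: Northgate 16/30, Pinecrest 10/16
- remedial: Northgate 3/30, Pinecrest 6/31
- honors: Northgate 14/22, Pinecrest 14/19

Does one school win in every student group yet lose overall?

No

General: Northgate 16/30 = 53.3%, Pinecrest 10/16 = 62.5% → Pinecrest
Remedial: Northgate 3/30 = 10.0%, Pinecrest 6/31 = 19.4% → Pinecrest
Honors: Northgate 14/22 = 63.6%, Pinecrest 14/19 = 73.7% → Pinecrest
Overall: Northgate 33/82 = 40.2%, Pinecrest 30/66 = 45.5% → Pinecrest
Pinecrest wins overall and in every student group — no reversal.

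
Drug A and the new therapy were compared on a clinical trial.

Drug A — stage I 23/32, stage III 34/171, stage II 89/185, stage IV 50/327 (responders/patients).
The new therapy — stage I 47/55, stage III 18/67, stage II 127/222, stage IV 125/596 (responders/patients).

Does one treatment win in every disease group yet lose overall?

No

Stage I: Drug A 23/32 = 71.9%, the new therapy 47/55 = 85.5% → the new therapy
Stage III: Drug A 34/171 = 19.9%, the new therapy 18/67 = 26.9% → the new therapy
Stage II: Drug A 89/185 = 48.1%, the new therapy 127/222 = 57.2% → the new therapy
Stage IV: Drug A 50/327 = 15.3%, the new therapy 125/596 = 21.0% → the new therapy
Overall: Drug A 196/715 = 27.4%, the new therapy 317/940 = 33.7% → the new therapy
The new therapy wins overall and in every disease group — no reversal.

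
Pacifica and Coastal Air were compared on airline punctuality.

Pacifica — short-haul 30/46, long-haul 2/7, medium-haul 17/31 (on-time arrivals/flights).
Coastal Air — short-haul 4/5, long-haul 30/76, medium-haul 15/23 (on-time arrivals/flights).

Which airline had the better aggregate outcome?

Short-haul: Pacifica 30/46 = 65.2%, Coastal Air 4/5 = 80.0% → Coastal Air
Long-haul: Pacifica 2/7 = 28.6%, Coastal Air 30/76 = 39.5% → Coastal Air
Medium-haul: Pacifica 17/31 = 54.8%, Coastal Air 15/23 = 65.2% → Coastal Air
Overall: Pacifica 49/84 = 58.3%, Coastal Air 49/104 = 47.1% → Pacifica
(Coastal Air wins every route group but Pacifica wins overall — Coastal Air's flights skew toward the low-rate long-haul group.)

Pacifica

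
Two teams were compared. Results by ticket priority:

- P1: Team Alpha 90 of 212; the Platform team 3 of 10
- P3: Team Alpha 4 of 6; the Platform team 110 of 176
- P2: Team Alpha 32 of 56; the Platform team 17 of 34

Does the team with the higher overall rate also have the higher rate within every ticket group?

P1: Team Alpha 90/212 = 42.5%, the Platform team 3/10 = 30.0% → Team Alpha
P3: Team Alpha 4/6 = 66.7%, the Platform team 110/176 = 62.5% → Team Alpha
P2: Team Alpha 32/56 = 57.1%, the Platform team 17/34 = 50.0% → Team Alpha
Overall: Team Alpha 126/274 = 46.0%, the Platform team 130/220 = 59.1% → the Platform team
Team Alpha wins each ticket group but the Platform team wins overall — the comparison reverses. Team Alpha's tickets skew toward P1, which has a lower base rate.

No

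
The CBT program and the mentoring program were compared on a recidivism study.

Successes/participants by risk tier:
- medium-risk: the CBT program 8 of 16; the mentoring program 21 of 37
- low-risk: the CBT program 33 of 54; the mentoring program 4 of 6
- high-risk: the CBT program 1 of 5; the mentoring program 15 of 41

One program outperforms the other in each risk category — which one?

the mentoring program

Medium-risk: the CBT program 8/16 = 50.0%, the mentoring program 21/37 = 56.8% → the mentoring program
Low-risk: the CBT program 33/54 = 61.1%, the mentoring program 4/6 = 66.7% → the mentoring program
High-risk: the CBT program 1/5 = 20.0%, the mentoring program 15/41 = 36.6% → the mentoring program
The mentoring program has the higher rate in all 3 groups.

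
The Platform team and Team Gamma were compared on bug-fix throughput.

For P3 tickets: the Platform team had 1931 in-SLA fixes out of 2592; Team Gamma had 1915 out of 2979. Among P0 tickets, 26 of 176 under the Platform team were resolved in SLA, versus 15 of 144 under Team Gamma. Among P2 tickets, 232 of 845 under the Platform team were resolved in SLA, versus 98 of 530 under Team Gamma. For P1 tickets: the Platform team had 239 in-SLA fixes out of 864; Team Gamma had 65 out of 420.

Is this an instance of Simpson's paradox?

P3: the Platform team 1931/2592 = 74.5%, Team Gamma 1915/2979 = 64.3% → the Platform team
P0: the Platform team 26/176 = 14.8%, Team Gamma 15/144 = 10.4% → the Platform team
P2: the Platform team 232/845 = 27.5%, Team Gamma 98/530 = 18.5% → the Platform team
P1: the Platform team 239/864 = 27.7%, Team Gamma 65/420 = 15.5% → the Platform team
Overall: the Platform team 2428/4477 = 54.2%, Team Gamma 2093/4073 = 51.4% → the Platform team
The Platform team wins overall and in every ticket group — no reversal.

No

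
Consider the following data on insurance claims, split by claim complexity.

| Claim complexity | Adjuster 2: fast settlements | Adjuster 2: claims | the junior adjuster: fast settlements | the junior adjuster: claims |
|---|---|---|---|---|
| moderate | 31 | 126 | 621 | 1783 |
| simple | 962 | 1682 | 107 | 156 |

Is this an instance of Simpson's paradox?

Yes

Moderate: Adjuster 2 31/126 = 24.6%, the junior adjuster 621/1783 = 34.8% → the junior adjuster
Simple: Adjuster 2 962/1682 = 57.2%, the junior adjuster 107/156 = 68.6% → the junior adjuster
Overall: Adjuster 2 993/1808 = 54.9%, the junior adjuster 728/1939 = 37.5% → Adjuster 2
The junior adjuster wins each claim group but Adjuster 2 wins overall — the comparison reverses. The junior adjuster's claims skew toward moderate, which has a lower base rate.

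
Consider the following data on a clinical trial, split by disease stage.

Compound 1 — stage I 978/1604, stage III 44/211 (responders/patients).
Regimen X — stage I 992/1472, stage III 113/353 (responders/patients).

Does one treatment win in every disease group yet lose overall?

Stage I: Compound 1 978/1604 = 61.0%, Regimen X 992/1472 = 67.4% → Regimen X
Stage III: Compound 1 44/211 = 20.9%, Regimen X 113/353 = 32.0% → Regimen X
Overall: Compound 1 1022/1815 = 56.3%, Regimen X 1105/1825 = 60.5% → Regimen X
Regimen X wins overall and in every disease group — no reversal.

No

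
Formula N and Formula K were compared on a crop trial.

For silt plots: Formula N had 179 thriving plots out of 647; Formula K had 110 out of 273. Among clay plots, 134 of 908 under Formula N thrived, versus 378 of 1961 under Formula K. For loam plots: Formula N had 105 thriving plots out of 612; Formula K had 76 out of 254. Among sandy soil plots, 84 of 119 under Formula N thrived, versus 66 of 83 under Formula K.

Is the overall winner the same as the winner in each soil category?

Yes

Silt: Formula N 179/647 = 27.7%, Formula K 110/273 = 40.3% → Formula K
Clay: Formula N 134/908 = 14.8%, Formula K 378/1961 = 19.3% → Formula K
Loam: Formula N 105/612 = 17.2%, Formula K 76/254 = 29.9% → Formula K
Sandy soil: Formula N 84/119 = 70.6%, Formula K 66/83 = 79.5% → Formula K
Overall: Formula N 502/2286 = 22.0%, Formula K 630/2571 = 24.5% → Formula K
Formula K wins overall and in every soil group — no reversal.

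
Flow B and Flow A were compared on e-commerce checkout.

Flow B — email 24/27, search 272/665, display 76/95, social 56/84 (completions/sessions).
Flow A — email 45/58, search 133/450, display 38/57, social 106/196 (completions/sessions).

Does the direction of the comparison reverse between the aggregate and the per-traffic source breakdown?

No

Email: Flow B 24/27 = 88.9%, Flow A 45/58 = 77.6% → Flow B
Search: Flow B 272/665 = 40.9%, Flow A 133/450 = 29.6% → Flow B
Display: Flow B 76/95 = 80.0%, Flow A 38/57 = 66.7% → Flow B
Social: Flow B 56/84 = 66.7%, Flow A 106/196 = 54.1% → Flow B
Overall: Flow B 428/871 = 49.1%, Flow A 322/761 = 42.3% → Flow B
Flow B wins overall and in every traffic group — no reversal.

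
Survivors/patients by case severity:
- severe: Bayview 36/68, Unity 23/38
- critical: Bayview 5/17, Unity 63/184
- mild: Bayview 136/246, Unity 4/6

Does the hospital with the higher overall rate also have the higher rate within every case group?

No

Severe: Bayview 36/68 = 52.9%, Unity 23/38 = 60.5% → Unity
Critical: Bayview 5/17 = 29.4%, Unity 63/184 = 34.2% → Unity
Mild: Bayview 136/246 = 55.3%, Unity 4/6 = 66.7% → Unity
Overall: Bayview 177/331 = 53.5%, Unity 90/228 = 39.5% → Bayview
Unity wins each case group but Bayview wins overall — the comparison reverses. Unity's patients skew toward critical, which has a lower base rate.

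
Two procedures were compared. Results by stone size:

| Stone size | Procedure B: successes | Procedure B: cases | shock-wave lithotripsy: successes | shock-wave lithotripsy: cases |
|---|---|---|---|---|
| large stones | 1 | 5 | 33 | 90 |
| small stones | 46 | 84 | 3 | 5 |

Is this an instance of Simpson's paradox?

Large stones: Procedure B 1/5 = 20.0%, shock-wave lithotripsy 33/90 = 36.7% → shock-wave lithotripsy
Small stones: Procedure B 46/84 = 54.8%, shock-wave lithotripsy 3/5 = 60.0% → shock-wave lithotripsy
Overall: Procedure B 47/89 = 52.8%, shock-wave lithotripsy 36/95 = 37.9% → Procedure B
Shock-wave lithotripsy wins each stone group but Procedure B wins overall — the comparison reverses. Shock-wave lithotripsy's cases skew toward large stones, which has a lower base rate.

Yes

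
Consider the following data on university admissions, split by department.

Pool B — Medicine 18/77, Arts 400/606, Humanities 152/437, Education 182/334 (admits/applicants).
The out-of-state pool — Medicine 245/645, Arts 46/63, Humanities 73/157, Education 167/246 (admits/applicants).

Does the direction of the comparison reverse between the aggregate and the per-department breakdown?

Yes

Medicine: Pool B 18/77 = 23.4%, the out-of-state pool 245/645 = 38.0% → the out-of-state pool
Arts: Pool B 400/606 = 66.0%, the out-of-state pool 46/63 = 73.0% → the out-of-state pool
Humanities: Pool B 152/437 = 34.8%, the out-of-state pool 73/157 = 46.5% → the out-of-state pool
Education: Pool B 182/334 = 54.5%, the out-of-state pool 167/246 = 67.9% → the out-of-state pool
Overall: Pool B 752/1454 = 51.7%, the out-of-state pool 531/1111 = 47.8% → Pool B
The out-of-state pool wins each department group but Pool B wins overall — the comparison reverses. The out-of-state pool's applicants skew toward Medicine, which has a lower base rate.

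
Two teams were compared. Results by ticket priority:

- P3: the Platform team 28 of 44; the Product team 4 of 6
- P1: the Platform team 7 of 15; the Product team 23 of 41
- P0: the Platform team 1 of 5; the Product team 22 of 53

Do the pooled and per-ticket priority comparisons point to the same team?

P3: the Platform team 28/44 = 63.6%, the Product team 4/6 = 66.7% → the Product team
P1: the Platform team 7/15 = 46.7%, the Product team 23/41 = 56.1% → the Product team
P0: the Platform team 1/5 = 20.0%, the Product team 22/53 = 41.5% → the Product team
Overall: the Platform team 36/64 = 56.2%, the Product team 49/100 = 49.0% → the Platform team
The Product team wins each ticket group but the Platform team wins overall — the comparison reverses. The Product team's tickets skew toward P0, which has a lower base rate.

No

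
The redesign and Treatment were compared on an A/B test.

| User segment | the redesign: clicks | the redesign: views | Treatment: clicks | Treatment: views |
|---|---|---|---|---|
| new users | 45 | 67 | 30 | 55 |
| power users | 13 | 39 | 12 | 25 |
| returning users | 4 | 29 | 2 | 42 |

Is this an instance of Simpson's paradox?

New users: the redesign 45/67 = 67.2%, Treatment 30/55 = 54.5% → the redesign
Power users: the redesign 13/39 = 33.3%, Treatment 12/25 = 48.0% → Treatment
Returning users: the redesign 4/29 = 13.8%, Treatment 2/42 = 4.8% → the redesign
Overall: the redesign 62/135 = 45.9%, Treatment 44/122 = 36.1% → the redesign
Neither sweeps: the redesign wins 2 of 3 groups, Treatment wins 1. The redesign wins overall but not every group — no Simpson reversal.

No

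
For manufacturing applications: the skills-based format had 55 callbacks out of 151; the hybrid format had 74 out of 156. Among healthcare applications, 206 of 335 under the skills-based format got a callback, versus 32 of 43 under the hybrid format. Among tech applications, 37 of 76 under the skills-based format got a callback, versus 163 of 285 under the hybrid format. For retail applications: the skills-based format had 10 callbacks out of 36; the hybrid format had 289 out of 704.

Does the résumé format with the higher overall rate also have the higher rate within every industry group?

Manufacturing: the skills-based format 55/151 = 36.4%, the hybrid format 74/156 = 47.4% → the hybrid format
Healthcare: the skills-based format 206/335 = 61.5%, the hybrid format 32/43 = 74.4% → the hybrid format
Tech: the skills-based format 37/76 = 48.7%, the hybrid format 163/285 = 57.2% → the hybrid format
Retail: the skills-based format 10/36 = 27.8%, the hybrid format 289/704 = 41.1% → the hybrid format
Overall: the skills-based format 308/598 = 51.5%, the hybrid format 558/1188 = 47.0% → the skills-based format
The hybrid format wins each industry group but the skills-based format wins overall — the comparison reverses. The hybrid format's applications skew toward retail, which has a lower base rate.

No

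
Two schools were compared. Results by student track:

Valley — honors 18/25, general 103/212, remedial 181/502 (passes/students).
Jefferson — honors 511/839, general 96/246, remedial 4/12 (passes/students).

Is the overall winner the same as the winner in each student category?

Honors: Valley 18/25 = 72.0%, Jefferson 511/839 = 60.9% → Valley
General: Valley 103/212 = 48.6%, Jefferson 96/246 = 39.0% → Valley
Remedial: Valley 181/502 = 36.1%, Jefferson 4/12 = 33.3% → Valley
Overall: Valley 302/739 = 40.9%, Jefferson 611/1097 = 55.7% → Jefferson
Valley wins each student group but Jefferson wins overall — the comparison reverses. Valley's students skew toward remedial, which has a lower base rate.

No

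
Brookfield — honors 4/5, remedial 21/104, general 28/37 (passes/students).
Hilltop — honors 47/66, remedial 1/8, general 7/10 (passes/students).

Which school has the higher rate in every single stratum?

Honors: Brookfield 4/5 = 80.0%, Hilltop 47/66 = 71.2% → Brookfield
Remedial: Brookfield 21/104 = 20.2%, Hilltop 1/8 = 12.5% → Brookfield
General: Brookfield 28/37 = 75.7%, Hilltop 7/10 = 70.0% → Brookfield
Brookfield has the higher rate in all 3 groups.

Brookfield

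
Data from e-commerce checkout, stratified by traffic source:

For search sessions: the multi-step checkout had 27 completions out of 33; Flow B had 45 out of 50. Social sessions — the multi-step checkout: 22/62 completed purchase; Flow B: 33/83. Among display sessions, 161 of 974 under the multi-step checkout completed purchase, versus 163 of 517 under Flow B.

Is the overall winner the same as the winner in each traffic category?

Yes

Search: the multi-step checkout 27/33 = 81.8%, Flow B 45/50 = 90.0% → Flow B
Social: the multi-step checkout 22/62 = 35.5%, Flow B 33/83 = 39.8% → Flow B
Display: the multi-step checkout 161/974 = 16.5%, Flow B 163/517 = 31.5% → Flow B
Overall: the multi-step checkout 210/1069 = 19.6%, Flow B 241/650 = 37.1% → Flow B
Flow B wins overall and in every traffic group — no reversal.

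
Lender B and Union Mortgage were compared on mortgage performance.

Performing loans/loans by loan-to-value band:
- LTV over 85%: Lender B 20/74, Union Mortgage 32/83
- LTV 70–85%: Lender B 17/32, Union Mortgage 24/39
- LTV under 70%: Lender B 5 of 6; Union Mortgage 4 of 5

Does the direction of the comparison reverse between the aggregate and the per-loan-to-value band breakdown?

No

LTV over 85%: Lender B 20/74 = 27.0%, Union Mortgage 32/83 = 38.6% → Union Mortgage
LTV 70–85%: Lender B 17/32 = 53.1%, Union Mortgage 24/39 = 61.5% → Union Mortgage
LTV under 70%: Lender B 5/6 = 83.3%, Union Mortgage 4/5 = 80.0% → Lender B
Overall: Lender B 42/112 = 37.5%, Union Mortgage 60/127 = 47.2% → Union Mortgage
Neither sweeps: Lender B wins 1 of 3 groups, Union Mortgage wins 2. Union Mortgage wins overall but not every group — no Simpson reversal.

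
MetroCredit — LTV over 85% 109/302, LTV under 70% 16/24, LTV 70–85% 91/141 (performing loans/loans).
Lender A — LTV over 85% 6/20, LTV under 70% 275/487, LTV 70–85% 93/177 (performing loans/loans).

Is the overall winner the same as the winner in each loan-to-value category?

No

LTV over 85%: MetroCredit 109/302 = 36.1%, Lender A 6/20 = 30.0% → MetroCredit
LTV under 70%: MetroCredit 16/24 = 66.7%, Lender A 275/487 = 56.5% → MetroCredit
LTV 70–85%: MetroCredit 91/141 = 64.5%, Lender A 93/177 = 52.5% → MetroCredit
Overall: MetroCredit 216/467 = 46.3%, Lender A 374/684 = 54.7% → Lender A
MetroCredit wins each loan-to-value group but Lender A wins overall — the comparison reverses. MetroCredit's loans skew toward LTV over 85%, which has a lower base rate.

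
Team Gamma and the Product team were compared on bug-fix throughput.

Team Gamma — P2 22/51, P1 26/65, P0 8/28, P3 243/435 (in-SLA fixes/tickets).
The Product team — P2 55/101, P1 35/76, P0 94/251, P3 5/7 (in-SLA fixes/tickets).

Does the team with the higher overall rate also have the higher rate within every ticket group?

P2: Team Gamma 22/51 = 43.1%, the Product team 55/101 = 54.5% → the Product team
P1: Team Gamma 26/65 = 40.0%, the Product team 35/76 = 46.1% → the Product team
P0: Team Gamma 8/28 = 28.6%, the Product team 94/251 = 37.5% → the Product team
P3: Team Gamma 243/435 = 55.9%, the Product team 5/7 = 71.4% → the Product team
Overall: Team Gamma 299/579 = 51.6%, the Product team 189/435 = 43.4% → Team Gamma
The Product team wins each ticket group but Team Gamma wins overall — the comparison reverses. The Product team's tickets skew toward P0, which has a lower base rate.

No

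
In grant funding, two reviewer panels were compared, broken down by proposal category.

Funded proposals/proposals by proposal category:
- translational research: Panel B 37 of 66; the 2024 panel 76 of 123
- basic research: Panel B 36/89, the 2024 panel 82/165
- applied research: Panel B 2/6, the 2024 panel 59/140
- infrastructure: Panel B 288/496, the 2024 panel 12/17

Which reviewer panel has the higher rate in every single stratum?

the 2024 panel

Translational research: Panel B 37/66 = 56.1%, the 2024 panel 76/123 = 61.8% → the 2024 panel
Basic research: Panel B 36/89 = 40.4%, the 2024 panel 82/165 = 49.7% → the 2024 panel
Applied research: Panel B 2/6 = 33.3%, the 2024 panel 59/140 = 42.1% → the 2024 panel
Infrastructure: Panel B 288/496 = 58.1%, the 2024 panel 12/17 = 70.6% → the 2024 panel
The 2024 panel has the higher rate in all 4 groups.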